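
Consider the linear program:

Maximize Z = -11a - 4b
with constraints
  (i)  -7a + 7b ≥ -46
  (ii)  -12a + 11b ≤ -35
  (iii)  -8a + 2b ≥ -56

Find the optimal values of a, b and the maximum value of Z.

Extreme points and Z = -11a - 4b:
  (-261/7, -307/7) → Z = 4099/7
  (50/7, 4/7) → Z = -566/7
  (273/32, 49/8) → Z = -3787/32

At the optimal vertex, -7a + 7b = -46 and -12a + 11b = -35.
Solving simultaneously gives a = -261/7, b = -307/7.

a = -261/7, b = -307/7, maximum Z = 4099/7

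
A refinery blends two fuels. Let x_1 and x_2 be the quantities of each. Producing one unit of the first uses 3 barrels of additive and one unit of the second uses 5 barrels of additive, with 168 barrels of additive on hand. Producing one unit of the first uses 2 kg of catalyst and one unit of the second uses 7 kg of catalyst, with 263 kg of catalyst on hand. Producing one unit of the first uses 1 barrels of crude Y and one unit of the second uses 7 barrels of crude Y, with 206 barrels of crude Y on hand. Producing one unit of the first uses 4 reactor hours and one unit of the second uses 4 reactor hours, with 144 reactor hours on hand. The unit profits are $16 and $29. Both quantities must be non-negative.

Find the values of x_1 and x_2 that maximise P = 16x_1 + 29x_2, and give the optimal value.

Feasible corners and P = 16x_1 + 29x_2:
  (0, 0) → P = 0
  (0, 206/7) → P = 5974/7
  (36, 0) → P = 576
  (23/3, 85/3) → P = 2833/3

x_1 = 23/3, x_2 = 85/3, maximum P = 2833/3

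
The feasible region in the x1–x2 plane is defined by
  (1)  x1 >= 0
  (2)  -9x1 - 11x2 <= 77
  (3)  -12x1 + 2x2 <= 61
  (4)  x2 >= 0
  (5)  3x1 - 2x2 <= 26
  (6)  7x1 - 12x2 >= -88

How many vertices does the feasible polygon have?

Of the 15 pairwise boundary intersections, those satisfying every inequality are:
  (0, 0)
  (0, 22/3)
  (26/3, 0)
  (244/11, 223/11)

4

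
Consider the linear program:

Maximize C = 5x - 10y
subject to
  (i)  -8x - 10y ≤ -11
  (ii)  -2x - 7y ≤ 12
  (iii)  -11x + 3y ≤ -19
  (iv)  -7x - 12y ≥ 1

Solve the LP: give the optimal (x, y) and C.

x = 137/25, y = -82/25, maximum C = 301/5

Corner points and C = 5x - 10y:
  (197/36, -59/18) → C = 2165/36
  (71/13, -85/26) → C = 60
  (137/25, -82/25) → C = 301/5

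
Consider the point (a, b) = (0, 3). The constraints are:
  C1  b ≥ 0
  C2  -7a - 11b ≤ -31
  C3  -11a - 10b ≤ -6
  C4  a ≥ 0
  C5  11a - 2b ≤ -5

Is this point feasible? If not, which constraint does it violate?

feasible

C1: 3 ≥ 0 ✓
C2: -33 ≤ -31 ✓
C3: -30 ≤ -6 ✓
C4: 0 ≥ 0 ✓
C5: -6 ≤ -5 ✓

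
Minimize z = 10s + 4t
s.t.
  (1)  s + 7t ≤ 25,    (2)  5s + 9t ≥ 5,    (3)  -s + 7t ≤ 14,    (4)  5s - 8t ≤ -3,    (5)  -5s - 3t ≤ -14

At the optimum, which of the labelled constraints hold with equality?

(3) and (5)

Vertices and z = 10s + 4t:
  (91/27, 67/27) → z = 1178/27
  (28/19, 42/19) → z = 448/19
  (103/55, 17/11) → z = 274/11

The minimum is at (28/19, 42/19). Substituting into each constraint, equality holds for (3) and (5); the remaining constraints have slack.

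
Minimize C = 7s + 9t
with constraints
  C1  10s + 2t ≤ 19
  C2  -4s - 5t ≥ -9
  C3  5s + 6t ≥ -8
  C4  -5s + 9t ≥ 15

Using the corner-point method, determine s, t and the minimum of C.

Corner points and C = 7s + 9t:
  (-94, 77) → C = 35
  (6/61, 105/61) → C = 987/61
  (-54/25, 7/15) → C = -273/25

s = -54/25, t = 7/15, minimum C = -273/25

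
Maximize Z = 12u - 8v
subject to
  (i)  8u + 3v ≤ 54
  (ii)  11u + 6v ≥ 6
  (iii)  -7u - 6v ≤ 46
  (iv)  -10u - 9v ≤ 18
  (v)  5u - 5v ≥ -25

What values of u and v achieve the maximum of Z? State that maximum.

u = 90/7, v = -114/7, maximum Z = 1992/7

Feasible corners and Z = 12u - 8v:
  (90/7, -114/7) → Z = 1992/7
  (39/11, 94/11) → Z = -284/11
  (54/13, -86/13) → Z = 1336/13
  (-24/17, 61/17) → Z = -776/17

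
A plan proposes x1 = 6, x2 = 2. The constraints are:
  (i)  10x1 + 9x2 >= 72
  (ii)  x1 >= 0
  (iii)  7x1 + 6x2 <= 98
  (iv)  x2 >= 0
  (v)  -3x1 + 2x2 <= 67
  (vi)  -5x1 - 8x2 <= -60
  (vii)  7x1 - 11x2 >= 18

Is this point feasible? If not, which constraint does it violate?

Constraint (vi): -5x1 - 8x2 = -46, which is not ≤ -60. All other constraints are satisfied.

not feasible — violates (vi)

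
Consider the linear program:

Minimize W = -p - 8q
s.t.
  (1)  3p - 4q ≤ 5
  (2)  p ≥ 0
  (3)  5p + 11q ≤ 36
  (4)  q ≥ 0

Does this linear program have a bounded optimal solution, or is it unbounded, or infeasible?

bounded optimum

Corner points and W = -p - 8q:
  (199/53, 83/53) → W = -863/53
  (5/3, 0) → W = -5/3
  (0, 36/11) → W = -288/11
  (0, 0) → W = 0
The feasible region has finitely many vertices and no improving ray; the minimum is -288/11 at (0, 36/11).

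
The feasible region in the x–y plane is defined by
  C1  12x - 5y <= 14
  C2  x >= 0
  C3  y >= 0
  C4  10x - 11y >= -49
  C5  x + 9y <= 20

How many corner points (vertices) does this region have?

4

Pairwise boundary intersections that survive every other constraint:
  (7/6, 0)
  (2, 2)
  (0, 0)
  (0, 20/9)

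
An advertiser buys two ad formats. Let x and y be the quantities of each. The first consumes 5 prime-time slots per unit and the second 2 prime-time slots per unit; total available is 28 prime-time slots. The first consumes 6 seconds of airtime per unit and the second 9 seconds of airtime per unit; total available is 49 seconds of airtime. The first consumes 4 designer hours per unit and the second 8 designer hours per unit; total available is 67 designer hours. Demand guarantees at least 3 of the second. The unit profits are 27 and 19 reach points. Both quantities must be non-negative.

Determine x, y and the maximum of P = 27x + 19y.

At the optimal vertex, 6x + 9y = 49 and y = 3.
Solving simultaneously gives x = 11/3, y = 3.

x = 11/3, y = 3, maximum P = 156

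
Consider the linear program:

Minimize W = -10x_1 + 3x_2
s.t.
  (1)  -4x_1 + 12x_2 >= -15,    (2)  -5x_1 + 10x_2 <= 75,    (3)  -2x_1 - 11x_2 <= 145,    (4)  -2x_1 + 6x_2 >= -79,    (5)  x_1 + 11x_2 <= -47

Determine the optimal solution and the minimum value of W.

Extreme points and W = -10x_1 + 3x_2:
  (-1575/68, -305/34) → W = 3480/17
  (-57/8, -29/8) → W = 483/8
  (-91/3, -23/3) → W = 841/3
  (-259/13, -32/13) → W = 2494/13

The optimum lies where -4x_1 + 12x_2 = -15 and x_1 + 11x_2 = -47.
Solving simultaneously gives x_1 = -57/8, x_2 = -29/8.

x_1 = -57/8, x_2 = -29/8, minimum W = 483/8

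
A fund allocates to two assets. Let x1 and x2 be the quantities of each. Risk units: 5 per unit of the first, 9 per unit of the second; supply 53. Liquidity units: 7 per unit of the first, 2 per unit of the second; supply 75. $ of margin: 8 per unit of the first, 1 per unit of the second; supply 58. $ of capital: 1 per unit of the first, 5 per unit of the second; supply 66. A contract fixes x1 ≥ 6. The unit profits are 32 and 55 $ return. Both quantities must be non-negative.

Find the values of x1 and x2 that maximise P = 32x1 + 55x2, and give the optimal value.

Corner points and P = 32x1 + 55x2:
  (29/4, 0) → P = 232
  (6, 0) → P = 192
  (7, 2) → P = 334
  (6, 23/9) → P = 2993/9

The binding constraints are 5x1 + 9x2 = 53 and 8x1 + x2 = 58.
Solving simultaneously gives x1 = 7, x2 = 2.

x1 = 7, x2 = 2, maximum P = 334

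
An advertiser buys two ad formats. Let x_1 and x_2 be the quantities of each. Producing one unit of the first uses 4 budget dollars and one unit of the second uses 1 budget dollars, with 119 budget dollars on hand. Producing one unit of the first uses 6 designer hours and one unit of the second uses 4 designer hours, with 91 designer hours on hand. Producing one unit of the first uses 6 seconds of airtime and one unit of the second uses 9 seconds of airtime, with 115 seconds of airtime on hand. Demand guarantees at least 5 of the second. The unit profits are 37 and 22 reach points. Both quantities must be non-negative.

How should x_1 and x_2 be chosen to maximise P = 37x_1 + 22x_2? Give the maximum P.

Vertices and P = 37x_1 + 22x_2:
  (0, 115/9) → P = 2530/9
  (0, 5) → P = 110
  (35/3, 5) → P = 1625/3

The optimum lies where 6x_1 + 9x_2 = 115 and x_2 = 5.
Solving simultaneously gives x_1 = 35/3, x_2 = 5.

x_1 = 35/3, x_2 = 5, maximum P = 1625/3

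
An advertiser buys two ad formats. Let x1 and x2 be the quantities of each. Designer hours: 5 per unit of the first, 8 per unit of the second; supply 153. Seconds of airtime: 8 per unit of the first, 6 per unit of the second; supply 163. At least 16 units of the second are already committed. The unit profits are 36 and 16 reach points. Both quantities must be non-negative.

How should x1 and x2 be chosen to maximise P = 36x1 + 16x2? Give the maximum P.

Vertices and P = 36x1 + 16x2:
  (0, 153/8) → P = 306
  (0, 16) → P = 256
  (5, 16) → P = 436

x1 = 5, x2 = 16, maximum P = 436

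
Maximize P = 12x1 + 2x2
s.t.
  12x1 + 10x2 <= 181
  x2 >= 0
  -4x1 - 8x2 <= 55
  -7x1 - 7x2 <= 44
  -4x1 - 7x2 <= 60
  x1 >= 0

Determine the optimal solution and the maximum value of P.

Vertices and P = 12x1 + 2x2:
  (181/12, 0) → P = 181
  (0, 181/10) → P = 181/5
  (0, 0) → P = 0

The optimum lies where 12x1 + 10x2 = 181 and x2 = 0.
Solving simultaneously gives x1 = 181/12, x2 = 0.

x1 = 181/12, x2 = 0, maximum P = 181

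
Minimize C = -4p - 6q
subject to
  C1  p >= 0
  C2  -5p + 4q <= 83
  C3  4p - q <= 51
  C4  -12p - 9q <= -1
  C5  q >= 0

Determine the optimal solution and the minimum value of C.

Extreme points and C = -4p - 6q:
  (0, 83/4) → C = -249/2
  (0, 1/9) → C = -2/3
  (287/11, 587/11) → C = -4670/11
  (51/4, 0) → C = -51
  (1/12, 0) → C = -1/3

p = 287/11, q = 587/11, minimum C = -4670/11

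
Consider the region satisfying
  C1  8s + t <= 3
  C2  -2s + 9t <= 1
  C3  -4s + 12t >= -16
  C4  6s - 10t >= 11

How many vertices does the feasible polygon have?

Pairwise boundary intersections that survive every other constraint:
  (13/25, -29/25)
  (41/86, -35/43)
  (-7/8, -13/8)

3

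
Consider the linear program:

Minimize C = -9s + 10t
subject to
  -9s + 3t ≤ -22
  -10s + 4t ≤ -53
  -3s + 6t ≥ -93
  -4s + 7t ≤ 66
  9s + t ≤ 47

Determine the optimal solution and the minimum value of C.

The binding constraints are -3s + 6t = -93 and 9s + t = 47.
Solving simultaneously gives s = 125/19, t = -232/19.

s = 125/19, t = -232/19, minimum C = -3445/19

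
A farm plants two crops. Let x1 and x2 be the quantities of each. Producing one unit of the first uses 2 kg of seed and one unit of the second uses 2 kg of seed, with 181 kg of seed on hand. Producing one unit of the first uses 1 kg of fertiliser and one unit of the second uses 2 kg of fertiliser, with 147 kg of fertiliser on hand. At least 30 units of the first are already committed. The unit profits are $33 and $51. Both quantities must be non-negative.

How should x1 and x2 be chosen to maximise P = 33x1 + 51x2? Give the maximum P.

x1 = 34, x2 = 113/2, maximum P = 8007/2

Feasible corners and P = 33x1 + 51x2:
  (181/2, 0) → P = 5973/2
  (30, 0) → P = 990
  (34, 113/2) → P = 8007/2
  (30, 117/2) → P = 7947/2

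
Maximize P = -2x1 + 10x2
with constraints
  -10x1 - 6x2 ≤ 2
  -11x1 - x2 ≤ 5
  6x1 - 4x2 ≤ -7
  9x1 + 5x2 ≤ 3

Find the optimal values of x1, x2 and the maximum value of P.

x1 = -14/23, x2 = 39/23, maximum P = 418/23

Corner points and P = -2x1 + 10x2:
  (-27/50, 47/50) → P = 262/25
  (-14/23, 39/23) → P = 418/23
  (-23/66, 27/22) → P = 428/33

At the optimal vertex, -11x1 - x2 = 5 and 9x1 + 5x2 = 3.
Solving simultaneously gives x1 = -14/23, x2 = 39/23.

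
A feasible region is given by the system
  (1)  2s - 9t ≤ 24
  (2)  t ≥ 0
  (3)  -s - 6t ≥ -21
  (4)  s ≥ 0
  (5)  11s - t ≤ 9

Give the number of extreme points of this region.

Pairwise boundary intersections that survive every other constraint:
  (0, 0)
  (9/11, 0)
  (0, 7/2)
  (75/67, 222/67)

4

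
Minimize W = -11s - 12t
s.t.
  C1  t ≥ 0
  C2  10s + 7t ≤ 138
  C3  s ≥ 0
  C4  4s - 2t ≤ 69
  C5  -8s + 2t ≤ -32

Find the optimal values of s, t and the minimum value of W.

s = 125/19, t = 196/19, minimum W = -3727/19

Vertices and W = -11s - 12t:
  (69/5, 0) → W = -759/5
  (4, 0) → W = -44
  (125/19, 196/19) → W = -3727/19

The optimum lies where 10s + 7t = 138 and -8s + 2t = -32.
Solving simultaneously gives s = 125/19, t = 196/19.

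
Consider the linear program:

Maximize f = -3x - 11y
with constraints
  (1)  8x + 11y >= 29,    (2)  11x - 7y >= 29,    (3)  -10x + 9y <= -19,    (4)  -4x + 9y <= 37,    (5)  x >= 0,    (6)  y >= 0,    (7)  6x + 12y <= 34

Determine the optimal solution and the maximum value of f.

x = 29/8, y = 0, maximum f = -87/8

Corner points and f = -3x - 11y:
  (174/59, 29/59) → f = -841/59
  (29/8, 0) → f = -87/8
  (293/87, 100/87) → f = -1979/87
  (17/3, 0) → f = -17

The binding constraints are 8x + 11y = 29 and y = 0.
Solving simultaneously gives x = 29/8, y = 0.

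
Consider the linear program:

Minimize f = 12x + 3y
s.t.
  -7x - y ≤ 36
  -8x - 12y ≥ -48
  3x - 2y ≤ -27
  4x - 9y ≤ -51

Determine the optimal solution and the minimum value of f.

Feasible corners and f = 12x + 3y:
  (-120/19, 156/19) → f = -972/19
  (-99/17, 81/17) → f = -945/17
  (-57/13, 90/13) → f = -414/13

At the optimal vertex, -7x - y = 36 and 3x - 2y = -27.
Solving simultaneously gives x = -99/17, y = 81/17.

x = -99/17, y = 81/17, minimum f = -945/17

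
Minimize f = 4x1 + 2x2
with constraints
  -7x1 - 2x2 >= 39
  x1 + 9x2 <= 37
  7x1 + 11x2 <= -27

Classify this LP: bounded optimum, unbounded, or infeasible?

unbounded

From the feasible point (-125/21, 4/3), moving in the direction (-9, 1) keeps every constraint satisfied while f decreases without bound.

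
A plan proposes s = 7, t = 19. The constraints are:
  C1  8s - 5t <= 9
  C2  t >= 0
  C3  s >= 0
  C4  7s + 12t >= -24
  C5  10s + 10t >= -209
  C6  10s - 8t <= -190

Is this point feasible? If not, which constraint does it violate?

Constraint C6: 10s - 8t = -82, which is not ≤ -190. All other constraints are satisfied.

not feasible — violates C6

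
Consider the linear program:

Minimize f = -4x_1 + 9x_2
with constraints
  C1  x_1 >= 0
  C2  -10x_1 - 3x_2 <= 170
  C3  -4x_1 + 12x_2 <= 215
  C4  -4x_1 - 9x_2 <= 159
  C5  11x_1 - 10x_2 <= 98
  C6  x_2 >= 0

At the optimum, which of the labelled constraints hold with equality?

Feasible corners and f = -4x_1 + 9x_2:
  (0, 215/12) → f = 645/4
  (0, 0) → f = 0
  (1663/46, 2757/92) → f = 11509/92
  (98/11, 0) → f = -392/11

The minimum is at (98/11, 0). Substituting into each constraint, equality holds for C5 and C6; the remaining constraints have slack.

C5 and C6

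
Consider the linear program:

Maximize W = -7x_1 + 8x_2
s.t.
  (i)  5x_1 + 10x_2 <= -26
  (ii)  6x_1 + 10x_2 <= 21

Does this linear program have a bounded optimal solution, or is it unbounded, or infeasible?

unbounded

From the feasible point (47, -261/10), moving in the direction (-10, 5) keeps every constraint satisfied while W increases without bound.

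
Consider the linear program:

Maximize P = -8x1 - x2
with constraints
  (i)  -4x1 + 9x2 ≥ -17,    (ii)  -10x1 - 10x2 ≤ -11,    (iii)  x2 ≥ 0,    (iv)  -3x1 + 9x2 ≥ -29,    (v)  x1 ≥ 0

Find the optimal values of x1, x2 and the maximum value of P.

x1 = 0, x2 = 11/10, maximum P = -11/10

Extreme points and P = -8x1 - x2:
  (17/4, 0) → P = -34
  (11/10, 0) → P = -44/5
  (0, 11/10) → P = -11/10
The feasible region is unbounded (it extends along (0, 1), (9, 4)), but P strictly decreases along every unbounded feasible direction, so there is no improving ray and the maximum is attained at a vertex.

At the optimal vertex, -10x1 - 10x2 = -11 and x1 = 0.
Solving simultaneously gives x1 = 0, x2 = 11/10.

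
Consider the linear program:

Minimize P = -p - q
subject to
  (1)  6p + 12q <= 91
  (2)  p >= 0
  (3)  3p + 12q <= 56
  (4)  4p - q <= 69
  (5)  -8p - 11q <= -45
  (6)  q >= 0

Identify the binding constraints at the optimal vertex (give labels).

Extreme points and P = -p - q:
  (35/3, 7/4) → P = -161/12
  (91/6, 0) → P = -91/6
  (0, 14/3) → P = -14/3
  (0, 45/11) → P = -45/11
  (45/8, 0) → P = -45/8

The minimum is at (91/6, 0). Substituting into each constraint, equality holds for (1) and (6); the remaining constraints have slack.

(1) and (6)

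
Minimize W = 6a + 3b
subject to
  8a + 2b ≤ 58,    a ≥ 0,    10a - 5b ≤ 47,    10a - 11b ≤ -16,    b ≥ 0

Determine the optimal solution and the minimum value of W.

Vertices and W = 6a + 3b:
  (0, 29) → W = 87
  (101/18, 59/9) → W = 160/3
  (0, 16/11) → W = 48/11

At the optimal vertex, a = 0 and 10a - 11b = -16.
Solving simultaneously gives a = 0, b = 16/11.

a = 0, b = 16/11, minimum W = 48/11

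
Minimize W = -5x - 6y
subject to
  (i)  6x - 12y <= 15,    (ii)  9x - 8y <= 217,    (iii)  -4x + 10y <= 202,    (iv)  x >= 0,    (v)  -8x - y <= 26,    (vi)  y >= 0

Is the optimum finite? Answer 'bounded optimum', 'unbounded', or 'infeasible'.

Vertices and W = -5x - 6y:
  (207/5, 389/20) → W = -3237/10
  (5/2, 0) → W = -25/2
  (1893/29, 1343/29) → W = -17523/29
  (0, 101/5) → W = -606/5
  (0, 0) → W = 0
The feasible region has finitely many vertices and no improving ray; the minimum is -17523/29 at (1893/29, 1343/29).

bounded optimum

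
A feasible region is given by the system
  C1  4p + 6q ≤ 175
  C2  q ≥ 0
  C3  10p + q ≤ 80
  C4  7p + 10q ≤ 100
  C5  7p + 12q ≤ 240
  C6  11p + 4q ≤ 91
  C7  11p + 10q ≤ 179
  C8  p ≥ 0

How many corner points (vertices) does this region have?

The feasible vertices (each the meet of two boundaries and inside every other half-plane) are:
  (8, 0)
  (0, 0)
  (229/29, 30/29)
  (255/41, 463/82)
  (0, 10)

5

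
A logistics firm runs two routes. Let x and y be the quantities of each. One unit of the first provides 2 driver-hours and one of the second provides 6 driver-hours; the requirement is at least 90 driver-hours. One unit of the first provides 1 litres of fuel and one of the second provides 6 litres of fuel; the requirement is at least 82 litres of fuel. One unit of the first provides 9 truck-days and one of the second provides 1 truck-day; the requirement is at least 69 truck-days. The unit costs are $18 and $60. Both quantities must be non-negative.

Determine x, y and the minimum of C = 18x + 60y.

The feasible region is unbounded (it extends along (0, 1), (1, 0)), but C strictly increases along every unbounded feasible direction, so there is no improving ray and the minimum is attained at a vertex.

x = 8, y = 37/3, minimum C = 884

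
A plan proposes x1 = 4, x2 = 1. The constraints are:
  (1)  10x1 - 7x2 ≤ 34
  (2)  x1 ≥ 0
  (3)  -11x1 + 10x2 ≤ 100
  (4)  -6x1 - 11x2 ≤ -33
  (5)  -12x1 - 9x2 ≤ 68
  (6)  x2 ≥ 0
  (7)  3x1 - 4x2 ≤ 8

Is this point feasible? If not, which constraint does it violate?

feasible

(1): 33 ≤ 34 ✓
(2): 4 ≥ 0 ✓
(3): -34 ≤ 100 ✓
(4): -35 ≤ -33 ✓
(5): -57 ≤ 68 ✓
(6): 1 ≥ 0 ✓
(7): 8 ≤ 8 ✓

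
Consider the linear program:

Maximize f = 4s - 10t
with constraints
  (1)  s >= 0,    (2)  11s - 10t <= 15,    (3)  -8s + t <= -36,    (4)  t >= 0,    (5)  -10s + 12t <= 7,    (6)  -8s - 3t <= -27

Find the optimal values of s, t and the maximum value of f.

Vertices and f = 4s - 10t:
  (5, 4) → f = -20
  (125/16, 227/32) → f = -635/16
  (439/86, 208/43) → f = -1202/43

s = 5, t = 4, maximum f = -20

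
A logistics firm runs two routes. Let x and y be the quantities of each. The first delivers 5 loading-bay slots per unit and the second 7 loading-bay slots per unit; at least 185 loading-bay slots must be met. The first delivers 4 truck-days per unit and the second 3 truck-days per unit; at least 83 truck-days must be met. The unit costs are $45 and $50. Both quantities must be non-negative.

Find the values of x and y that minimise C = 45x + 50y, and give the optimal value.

Feasible corners and C = 45x + 50y:
  (0, 83/3) → C = 4150/3
  (37, 0) → C = 1665
  (2, 25) → C = 1340
The feasible region is unbounded (it extends along (0, 1), (1, 0)), but C strictly increases along every unbounded feasible direction, so there is no improving ray and the minimum is attained at a vertex.

The optimum lies where 5x + 7y = 185 and 4x + 3y = 83.
Solving simultaneously gives x = 2, y = 25.

x = 2, y = 25, minimum C = 1340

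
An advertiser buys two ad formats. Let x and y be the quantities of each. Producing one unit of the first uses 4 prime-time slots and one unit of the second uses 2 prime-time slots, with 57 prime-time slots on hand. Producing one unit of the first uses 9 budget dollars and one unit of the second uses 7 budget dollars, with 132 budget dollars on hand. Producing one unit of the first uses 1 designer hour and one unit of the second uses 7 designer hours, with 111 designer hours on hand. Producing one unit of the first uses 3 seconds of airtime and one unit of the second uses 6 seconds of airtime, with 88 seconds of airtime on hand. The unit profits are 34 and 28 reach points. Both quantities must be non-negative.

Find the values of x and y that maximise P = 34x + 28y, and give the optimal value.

Extreme points and P = 34x + 28y:
  (0, 0) → P = 0
  (0, 44/3) → P = 1232/3
  (57/4, 0) → P = 969/2
  (27/2, 3/2) → P = 501
  (16/3, 12) → P = 1552/3

The binding constraints are 9x + 7y = 132 and 3x + 6y = 88.
Solving simultaneously gives x = 16/3, y = 12.

x = 16/3, y = 12, maximum P = 1552/3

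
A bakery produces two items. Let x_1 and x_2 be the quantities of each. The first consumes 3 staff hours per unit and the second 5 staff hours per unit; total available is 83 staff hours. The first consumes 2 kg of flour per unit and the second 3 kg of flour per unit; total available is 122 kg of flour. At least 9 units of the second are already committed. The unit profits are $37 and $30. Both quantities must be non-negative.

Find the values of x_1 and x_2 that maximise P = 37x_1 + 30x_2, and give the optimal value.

x_1 = 38/3, x_2 = 9, maximum P = 2216/3

Corner points and P = 37x_1 + 30x_2:
  (0, 83/5) → P = 498
  (0, 9) → P = 270
  (38/3, 9) → P = 2216/3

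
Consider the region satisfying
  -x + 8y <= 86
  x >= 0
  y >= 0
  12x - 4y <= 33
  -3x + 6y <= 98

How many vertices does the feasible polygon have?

Intersecting each pair of boundary lines and keeping only the points that satisfy every inequality leaves:
  (0, 43/4)
  (152/23, 1065/92)
  (0, 0)
  (11/4, 0)

4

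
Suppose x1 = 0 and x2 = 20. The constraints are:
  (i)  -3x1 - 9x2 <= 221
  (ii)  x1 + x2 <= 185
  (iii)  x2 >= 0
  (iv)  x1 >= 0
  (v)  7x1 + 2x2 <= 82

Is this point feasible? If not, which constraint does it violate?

feasible

(i): -180 ≤ 221 ✓
(ii): 20 ≤ 185 ✓
(iii): 20 ≥ 0 ✓
(iv): 0 ≥ 0 ✓
(v): 40 ≤ 82 ✓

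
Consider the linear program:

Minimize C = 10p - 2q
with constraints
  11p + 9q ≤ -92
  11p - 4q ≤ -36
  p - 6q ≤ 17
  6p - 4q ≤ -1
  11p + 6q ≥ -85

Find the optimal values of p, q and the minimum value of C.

p = -71/11, q = -7/3, minimum C = -1976/33

At the optimal vertex, 11p + 9q = -92 and 11p + 6q = -85.
Solving simultaneously gives p = -71/11, q = -7/3.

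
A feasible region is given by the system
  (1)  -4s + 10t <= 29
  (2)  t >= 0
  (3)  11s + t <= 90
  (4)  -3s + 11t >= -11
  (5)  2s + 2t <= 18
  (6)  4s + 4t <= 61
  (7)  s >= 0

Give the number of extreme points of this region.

5

The feasible vertices (each the meet of two boundaries and inside every other half-plane) are:
  (61/14, 65/14)
  (0, 29/10)
  (11/3, 0)
  (0, 0)
  (55/7, 8/7)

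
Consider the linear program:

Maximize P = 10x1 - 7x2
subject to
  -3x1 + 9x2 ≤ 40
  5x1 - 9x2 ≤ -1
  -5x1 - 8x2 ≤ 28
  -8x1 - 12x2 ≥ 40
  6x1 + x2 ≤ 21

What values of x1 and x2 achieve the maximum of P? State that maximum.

The optimum lies where 5x1 - 9x2 = -1 and -8x1 - 12x2 = 40.
Solving simultaneously gives x1 = -31/11, x2 = -16/11.

x1 = -31/11, x2 = -16/11, maximum P = -18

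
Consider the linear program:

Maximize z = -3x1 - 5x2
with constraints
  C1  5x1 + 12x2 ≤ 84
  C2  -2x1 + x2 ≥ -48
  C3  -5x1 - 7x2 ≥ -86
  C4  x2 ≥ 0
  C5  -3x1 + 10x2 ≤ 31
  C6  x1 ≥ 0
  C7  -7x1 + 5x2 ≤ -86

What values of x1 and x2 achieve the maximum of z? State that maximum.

x1 = 86/7, x2 = 0, maximum z = -258/7

Corner points and z = -3x1 - 5x2:
  (84/5, 0) → z = -252/5
  (1452/109, 158/109) → z = -5146/109
  (86/7, 0) → z = -258/7

The optimum lies where x2 = 0 and -7x1 + 5x2 = -86.
Solving simultaneously gives x1 = 86/7, x2 = 0.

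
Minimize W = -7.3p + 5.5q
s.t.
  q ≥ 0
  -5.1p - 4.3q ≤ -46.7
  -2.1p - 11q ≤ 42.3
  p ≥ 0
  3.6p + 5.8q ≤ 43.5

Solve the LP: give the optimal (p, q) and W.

Corner points and W = -7.3p + 5.5q:
  (467/51, 0) → W = -34091/510
  (145/12, 0) → W = -2117/24
  (8381/1410, 1791/470) → W = -158149/7050

The binding constraints are q = 0 and 3.6p + 5.8q = 43.5.
Solving simultaneously gives p = 145/12, q = 0.

p = 145/12, q = 0, minimum W = -2117/24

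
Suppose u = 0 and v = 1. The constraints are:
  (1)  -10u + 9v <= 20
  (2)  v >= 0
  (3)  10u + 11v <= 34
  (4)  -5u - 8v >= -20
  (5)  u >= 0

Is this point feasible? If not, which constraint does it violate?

feasible

(1): 9 ≤ 20 ✓
(2): 1 ≥ 0 ✓
(3): 11 ≤ 34 ✓
(4): -8 ≥ -20 ✓
(5): 0 ≥ 0 ✓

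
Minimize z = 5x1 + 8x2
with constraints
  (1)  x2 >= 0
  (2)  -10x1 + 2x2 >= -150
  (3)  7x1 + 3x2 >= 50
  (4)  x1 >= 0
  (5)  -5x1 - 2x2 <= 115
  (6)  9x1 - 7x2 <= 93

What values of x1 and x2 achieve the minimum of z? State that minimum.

x1 = 50/7, x2 = 0, minimum z = 250/7

The feasible region is unbounded (it extends along (0, 1), (1, 5)), but z strictly increases along every unbounded feasible direction, so there is no improving ray and the minimum is attained at a vertex.

The optimum lies where x2 = 0 and 7x1 + 3x2 = 50.
Solving simultaneously gives x1 = 50/7, x2 = 0.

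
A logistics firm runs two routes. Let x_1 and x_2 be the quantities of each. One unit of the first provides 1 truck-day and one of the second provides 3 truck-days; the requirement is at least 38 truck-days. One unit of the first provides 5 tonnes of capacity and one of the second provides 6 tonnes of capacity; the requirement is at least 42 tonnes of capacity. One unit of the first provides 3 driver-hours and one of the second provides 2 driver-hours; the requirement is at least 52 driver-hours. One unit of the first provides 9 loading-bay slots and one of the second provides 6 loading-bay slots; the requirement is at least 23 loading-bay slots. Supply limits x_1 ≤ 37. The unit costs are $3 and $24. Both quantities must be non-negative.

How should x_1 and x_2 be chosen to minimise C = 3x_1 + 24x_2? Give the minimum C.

x_1 = 37, x_2 = 1/3, minimum C = 119

The feasible region is unbounded (it extends along (0, 1)), but C strictly increases along every unbounded feasible direction, so there is no improving ray and the minimum is attained at a vertex.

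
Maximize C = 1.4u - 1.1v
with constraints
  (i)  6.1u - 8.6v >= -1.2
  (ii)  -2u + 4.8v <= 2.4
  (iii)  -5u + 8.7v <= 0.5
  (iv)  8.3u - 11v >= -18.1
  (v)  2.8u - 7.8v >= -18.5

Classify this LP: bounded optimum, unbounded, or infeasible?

unbounded

From the feasible point (-614/1007, -295/1007), moving in the direction (7.8, 2.8) keeps every constraint satisfied while C increases without bound.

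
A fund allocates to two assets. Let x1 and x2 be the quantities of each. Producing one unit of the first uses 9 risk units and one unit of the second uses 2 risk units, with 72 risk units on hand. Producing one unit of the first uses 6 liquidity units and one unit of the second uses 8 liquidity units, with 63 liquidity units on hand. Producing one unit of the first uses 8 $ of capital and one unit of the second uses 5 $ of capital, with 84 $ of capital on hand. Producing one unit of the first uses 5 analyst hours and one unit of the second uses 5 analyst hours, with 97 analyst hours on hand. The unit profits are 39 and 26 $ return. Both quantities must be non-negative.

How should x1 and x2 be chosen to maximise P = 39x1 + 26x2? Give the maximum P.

x1 = 15/2, x2 = 9/4, maximum P = 351

The optimum lies where 9x1 + 2x2 = 72 and 6x1 + 8x2 = 63.
Solving simultaneously gives x1 = 15/2, x2 = 9/4.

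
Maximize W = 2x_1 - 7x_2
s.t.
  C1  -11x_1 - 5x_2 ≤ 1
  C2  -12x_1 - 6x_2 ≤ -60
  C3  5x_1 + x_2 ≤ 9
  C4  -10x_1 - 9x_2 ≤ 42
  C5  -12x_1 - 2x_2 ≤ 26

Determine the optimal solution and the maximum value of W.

Feasible corners and W = 2x_1 - 7x_2:
  (-1/3, 32/3) → W = -226/3
  (-23/4, 43/2) → W = -162
  (-22, 119) → W = -877

At the optimal vertex, -12x_1 - 6x_2 = -60 and 5x_1 + x_2 = 9.
Solving simultaneously gives x_1 = -1/3, x_2 = 32/3.

x_1 = -1/3, x_2 = 32/3, maximum W = -226/3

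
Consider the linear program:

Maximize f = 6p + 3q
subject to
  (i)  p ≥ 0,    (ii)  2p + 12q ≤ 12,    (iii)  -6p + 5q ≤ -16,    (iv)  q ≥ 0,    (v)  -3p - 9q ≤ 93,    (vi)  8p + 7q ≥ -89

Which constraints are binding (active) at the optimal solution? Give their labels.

(ii) and (iv)

Corner points and f = 6p + 3q:
  (126/41, 20/41) → f = 816/41
  (6, 0) → f = 36
  (8/3, 0) → f = 16

The maximum is at (6, 0). Substituting into each constraint, equality holds for (ii) and (iv); the remaining constraints have slack.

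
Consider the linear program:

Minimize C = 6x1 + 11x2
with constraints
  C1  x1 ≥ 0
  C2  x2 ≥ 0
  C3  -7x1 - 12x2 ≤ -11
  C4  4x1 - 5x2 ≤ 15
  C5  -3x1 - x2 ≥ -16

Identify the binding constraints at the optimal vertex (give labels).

Feasible corners and C = 6x1 + 11x2:
  (0, 11/12) → C = 121/12
  (0, 16) → C = 176
  (11/7, 0) → C = 66/7
  (15/4, 0) → C = 45/2
  (5, 1) → C = 41

The minimum is at (11/7, 0). Substituting into each constraint, equality holds for C2 and C3; the remaining constraints have slack.

C2 and C3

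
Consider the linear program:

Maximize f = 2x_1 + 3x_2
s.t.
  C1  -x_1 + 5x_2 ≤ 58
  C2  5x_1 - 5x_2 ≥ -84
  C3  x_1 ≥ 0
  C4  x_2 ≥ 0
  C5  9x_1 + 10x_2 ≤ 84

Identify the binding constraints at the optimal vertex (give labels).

C3 and C5

Corner points and f = 2x_1 + 3x_2:
  (0, 0) → f = 0
  (0, 42/5) → f = 126/5
  (28/3, 0) → f = 56/3

The maximum is at (0, 42/5). Substituting into each constraint, equality holds for C3 and C5; the remaining constraints have slack.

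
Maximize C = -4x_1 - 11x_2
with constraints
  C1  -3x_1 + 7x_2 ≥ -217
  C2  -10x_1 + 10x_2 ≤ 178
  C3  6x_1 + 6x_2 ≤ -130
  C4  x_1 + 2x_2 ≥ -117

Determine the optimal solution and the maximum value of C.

x_1 = -385/13, x_2 = -568/13, maximum C = 7788/13

Extreme points and C = -4x_1 - 11x_2:
  (98/15, -141/5) → C = 4261/15
  (-385/13, -568/13) → C = 7788/13
  (-296/15, -29/15) → C = 501/5
  (-763/15, -496/15) → C = 2836/5

At the optimal vertex, -3x_1 + 7x_2 = -217 and x_1 + 2x_2 = -117.
Solving simultaneously gives x_1 = -385/13, x_2 = -568/13.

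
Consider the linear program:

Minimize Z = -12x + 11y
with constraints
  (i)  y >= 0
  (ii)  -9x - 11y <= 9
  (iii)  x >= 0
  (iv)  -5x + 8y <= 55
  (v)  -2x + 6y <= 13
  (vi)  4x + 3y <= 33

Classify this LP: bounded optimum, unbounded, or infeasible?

Feasible corners and Z = -12x + 11y:
  (0, 0) → Z = 0
  (33/4, 0) → Z = -99
  (0, 13/6) → Z = 143/6
  (53/10, 59/15) → Z = -61/3
The feasible region has finitely many vertices and no improving ray; the minimum is -99 at (33/4, 0).

bounded optimum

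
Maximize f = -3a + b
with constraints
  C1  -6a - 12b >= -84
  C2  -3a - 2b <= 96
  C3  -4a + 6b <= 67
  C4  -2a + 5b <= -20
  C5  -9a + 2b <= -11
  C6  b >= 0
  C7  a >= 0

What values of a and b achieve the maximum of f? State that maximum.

a = 10, b = 0, maximum f = -30

Vertices and f = -3a + b:
  (110/9, 8/9) → f = -322/9
  (14, 0) → f = -42
  (10, 0) → f = -30

The optimum lies where -2a + 5b = -20 and b = 0.
Solving simultaneously gives a = 10, b = 0.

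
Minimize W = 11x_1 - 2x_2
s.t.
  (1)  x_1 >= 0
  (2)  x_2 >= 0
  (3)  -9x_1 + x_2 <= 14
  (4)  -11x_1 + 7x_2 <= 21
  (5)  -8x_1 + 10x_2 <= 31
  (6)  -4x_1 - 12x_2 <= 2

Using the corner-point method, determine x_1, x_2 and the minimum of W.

x_1 = 0, x_2 = 3, minimum W = -6

Feasible corners and W = 11x_1 - 2x_2:
  (0, 0) → W = 0
  (0, 3) → W = -6
  (7/54, 173/54) → W = -269/54
The feasible region is unbounded (it extends along (5, 4), (1, 0)), but W strictly increases along every unbounded feasible direction, so there is no improving ray and the minimum is attained at a vertex.

The optimum lies where x_1 = 0 and -11x_1 + 7x_2 = 21.
Solving simultaneously gives x_1 = 0, x_2 = 3.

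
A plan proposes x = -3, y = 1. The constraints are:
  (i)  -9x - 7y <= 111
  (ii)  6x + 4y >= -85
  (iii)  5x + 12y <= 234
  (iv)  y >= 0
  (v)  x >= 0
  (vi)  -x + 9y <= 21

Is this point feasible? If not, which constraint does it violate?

Constraint (v): x = -3, which is not ≥ 0. All other constraints are satisfied.

not feasible — violates (v)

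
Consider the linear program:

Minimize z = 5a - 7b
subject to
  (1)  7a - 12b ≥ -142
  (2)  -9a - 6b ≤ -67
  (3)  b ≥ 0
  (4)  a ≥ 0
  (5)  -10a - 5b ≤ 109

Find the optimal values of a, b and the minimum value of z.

a = 0, b = 71/6, minimum z = -497/6

The feasible region is unbounded (it extends along (12, 7), (1, 0)), but z strictly increases along every unbounded feasible direction, so there is no improving ray and the minimum is attained at a vertex.

The optimum lies where 7a - 12b = -142 and a = 0.
Solving simultaneously gives a = 0, b = 71/6.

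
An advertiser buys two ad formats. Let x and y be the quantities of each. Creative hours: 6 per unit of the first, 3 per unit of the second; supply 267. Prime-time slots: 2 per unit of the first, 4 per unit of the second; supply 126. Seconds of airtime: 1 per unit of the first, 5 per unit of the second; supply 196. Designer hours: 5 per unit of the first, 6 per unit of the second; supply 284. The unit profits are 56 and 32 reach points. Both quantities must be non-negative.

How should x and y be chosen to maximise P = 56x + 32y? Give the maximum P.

Corner points and P = 56x + 32y:
  (0, 0) → P = 0
  (0, 63/2) → P = 1008
  (89/2, 0) → P = 2492
  (115/3, 37/3) → P = 7624/3

The binding constraints are 6x + 3y = 267 and 2x + 4y = 126.
Solving simultaneously gives x = 115/3, y = 37/3.

x = 115/3, y = 37/3, maximum P = 7624/3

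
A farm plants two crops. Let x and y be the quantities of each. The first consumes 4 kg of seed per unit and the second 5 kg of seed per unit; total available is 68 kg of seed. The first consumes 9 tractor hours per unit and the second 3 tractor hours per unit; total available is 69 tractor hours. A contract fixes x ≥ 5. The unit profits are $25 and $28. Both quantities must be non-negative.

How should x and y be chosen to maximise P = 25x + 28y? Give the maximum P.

x = 5, y = 8, maximum P = 349

Extreme points and P = 25x + 28y:
  (23/3, 0) → P = 575/3
  (5, 0) → P = 125
  (5, 8) → P = 349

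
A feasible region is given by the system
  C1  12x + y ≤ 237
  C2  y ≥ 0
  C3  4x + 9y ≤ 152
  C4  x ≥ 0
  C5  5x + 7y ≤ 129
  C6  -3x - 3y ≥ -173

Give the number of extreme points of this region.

5

Intersecting each pair of boundary lines and keeping only the points that satisfy every inequality leaves:
  (79/4, 0)
  (1530/79, 363/79)
  (0, 0)
  (0, 152/9)
  (97/17, 244/17)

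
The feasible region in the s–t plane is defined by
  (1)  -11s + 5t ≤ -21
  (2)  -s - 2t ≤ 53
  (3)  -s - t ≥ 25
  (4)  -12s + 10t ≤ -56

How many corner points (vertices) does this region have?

Intersecting each pair of boundary lines and keeping only the points that satisfy every inequality leaves:
  (-223/27, -604/27)
  (-13/2, -37/2)
  (3, -28)

3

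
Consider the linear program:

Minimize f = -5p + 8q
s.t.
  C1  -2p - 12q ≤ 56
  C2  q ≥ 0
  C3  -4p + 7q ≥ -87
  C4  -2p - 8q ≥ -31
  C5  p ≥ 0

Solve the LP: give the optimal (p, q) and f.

The optimum lies where q = 0 and -2p - 8q = -31.
Solving simultaneously gives p = 31/2, q = 0.

p = 31/2, q = 0, minimum f = -155/2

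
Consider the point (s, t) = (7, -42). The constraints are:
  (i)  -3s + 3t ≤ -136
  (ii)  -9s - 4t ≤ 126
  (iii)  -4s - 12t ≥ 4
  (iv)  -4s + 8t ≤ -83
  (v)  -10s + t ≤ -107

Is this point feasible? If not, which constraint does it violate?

(i): -147 ≤ -136 ✓
(ii): 105 ≤ 126 ✓
(iii): 476 ≥ 4 ✓
(iv): -364 ≤ -83 ✓
(v): -112 ≤ -107 ✓

feasible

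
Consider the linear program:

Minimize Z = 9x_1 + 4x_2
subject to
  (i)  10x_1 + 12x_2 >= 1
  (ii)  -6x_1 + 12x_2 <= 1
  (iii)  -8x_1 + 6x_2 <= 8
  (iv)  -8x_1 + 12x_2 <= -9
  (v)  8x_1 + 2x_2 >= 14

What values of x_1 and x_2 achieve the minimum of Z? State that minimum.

x_1 = 83/38, x_2 = -33/19, minimum Z = 483/38

Feasible corners and Z = 9x_1 + 4x_2:
  (83/38, -33/19) → Z = 483/38
  (5, 31/12) → Z = 166/3
  (93/56, 5/14) → Z = 131/8
The feasible region is unbounded (it extends along (6, -5), (2, 1)), but Z strictly increases along every unbounded feasible direction, so there is no improving ray and the minimum is attained at a vertex.

The binding constraints are 10x_1 + 12x_2 = 1 and 8x_1 + 2x_2 = 14.
Solving simultaneously gives x_1 = 83/38, x_2 = -33/19.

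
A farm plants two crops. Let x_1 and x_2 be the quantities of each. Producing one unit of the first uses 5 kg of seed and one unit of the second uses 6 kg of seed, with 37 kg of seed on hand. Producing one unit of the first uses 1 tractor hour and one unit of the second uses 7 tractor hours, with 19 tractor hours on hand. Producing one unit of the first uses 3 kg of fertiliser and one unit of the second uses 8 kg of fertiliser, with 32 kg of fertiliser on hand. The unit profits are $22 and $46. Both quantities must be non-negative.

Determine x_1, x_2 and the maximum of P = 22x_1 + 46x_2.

x_1 = 5, x_2 = 2, maximum P = 202

The optimum lies where 5x_1 + 6x_2 = 37 and x_1 + 7x_2 = 19.
Solving simultaneously gives x_1 = 5, x_2 = 2.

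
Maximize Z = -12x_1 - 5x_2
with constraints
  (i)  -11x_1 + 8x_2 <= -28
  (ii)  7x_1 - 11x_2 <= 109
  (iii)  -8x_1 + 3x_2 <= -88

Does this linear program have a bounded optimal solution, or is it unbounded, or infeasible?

bounded optimum

Extreme points and Z = -12x_1 - 5x_2:
  (20, 24) → Z = -360
  (641/67, -256/67) → Z = -6412/67
The feasible region has finitely many vertices and no improving ray; the maximum is -6412/67 at (641/67, -256/67).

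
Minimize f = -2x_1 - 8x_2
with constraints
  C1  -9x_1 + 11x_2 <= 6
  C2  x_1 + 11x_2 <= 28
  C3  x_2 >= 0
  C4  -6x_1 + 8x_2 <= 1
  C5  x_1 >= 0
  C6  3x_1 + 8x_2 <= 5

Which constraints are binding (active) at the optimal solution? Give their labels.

C4 and C6

Corner points and f = -2x_1 - 8x_2:
  (0, 0) → f = 0
  (5/3, 0) → f = -10/3
  (0, 1/8) → f = -1
  (4/9, 11/24) → f = -41/9

The minimum is at (4/9, 11/24). Substituting into each constraint, equality holds for C4 and C6; the remaining constraints have slack.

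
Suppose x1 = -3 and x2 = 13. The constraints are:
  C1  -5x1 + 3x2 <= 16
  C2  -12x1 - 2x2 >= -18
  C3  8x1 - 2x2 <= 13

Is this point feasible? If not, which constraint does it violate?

Constraint C1: -5x1 + 3x2 = 54, which is not ≤ 16. All other constraints are satisfied.

not feasible — violates C1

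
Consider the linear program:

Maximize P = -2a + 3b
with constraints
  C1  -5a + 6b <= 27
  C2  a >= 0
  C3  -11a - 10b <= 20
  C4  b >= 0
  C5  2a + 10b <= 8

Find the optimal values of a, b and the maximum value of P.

a = 0, b = 4/5, maximum P = 12/5

Vertices and P = -2a + 3b:
  (0, 0) → P = 0
  (0, 4/5) → P = 12/5
  (4, 0) → P = -8

The optimum lies where a = 0 and 2a + 10b = 8.
Solving simultaneously gives a = 0, b = 4/5.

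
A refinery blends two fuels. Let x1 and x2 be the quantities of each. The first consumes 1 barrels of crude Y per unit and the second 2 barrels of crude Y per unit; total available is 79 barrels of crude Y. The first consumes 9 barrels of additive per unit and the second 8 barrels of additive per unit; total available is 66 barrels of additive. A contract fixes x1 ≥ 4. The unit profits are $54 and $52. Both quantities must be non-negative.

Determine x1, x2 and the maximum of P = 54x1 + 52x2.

x1 = 4, x2 = 15/4, maximum P = 411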